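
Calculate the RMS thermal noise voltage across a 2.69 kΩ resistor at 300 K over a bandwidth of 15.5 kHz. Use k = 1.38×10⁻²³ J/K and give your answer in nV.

831 nV

V_n = √(4kTRB)
4kTRB = 4 × 1.38×10⁻²³ × 300 × 2.69×10³ × 1.55×10⁴ = 6.90×10⁻¹³ V²
V_n = √(6.90×10⁻¹³) = 8.31×10⁻⁷ V = 831 nV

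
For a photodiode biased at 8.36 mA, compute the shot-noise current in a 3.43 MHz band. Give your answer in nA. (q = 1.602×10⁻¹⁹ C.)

I_n = √(2qI·B)
2qI·B = 2 × 1.602×10⁻¹⁹ × 8.36×10⁻³ × 3.43×10⁶ = 9.19×10⁻¹⁵ A²
I_n = √(9.19×10⁻¹⁵) = 9.59×10⁻⁸ A = 95.9 nA

95.9 nA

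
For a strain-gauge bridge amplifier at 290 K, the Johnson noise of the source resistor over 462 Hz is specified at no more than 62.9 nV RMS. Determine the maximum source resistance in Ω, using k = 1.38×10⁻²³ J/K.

535 Ω

Johnson–Nyquist: V_n = √(4kTRB) ⇒ R = V_n² / (4kTB)
4kTB = 4 × 1.38×10⁻²³ × 290 × 4.62×10² = 7.40×10⁻¹⁸
R = (6.29×10⁻⁸)² / 7.40×10⁻¹⁸ = 5.35×10² Ω = 535 Ω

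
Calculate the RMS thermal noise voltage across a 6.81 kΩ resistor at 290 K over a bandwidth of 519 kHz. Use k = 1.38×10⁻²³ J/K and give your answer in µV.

V_n = √(4kTRB)
4kTRB = 4 × 1.38×10⁻²³ × 290 × 6.81×10³ × 5.19×10⁵ = 5.66×10⁻¹¹ V²
V_n = √(5.66×10⁻¹¹) = 7.52×10⁻⁶ V = 7.52 µV

7.52 µV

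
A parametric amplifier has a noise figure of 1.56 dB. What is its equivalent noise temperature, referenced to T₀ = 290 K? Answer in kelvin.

125 K

F = 10^(1.56/10) = 1.43219
T_e = (F − 1)·T₀ = (1.43219 − 1) × 290 = 125 K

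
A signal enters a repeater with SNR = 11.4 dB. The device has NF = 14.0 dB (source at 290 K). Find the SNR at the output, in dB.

−2.6 dB

By definition F = SNR_in/SNR_out, so in dB: SNR_out = SNR_in − NF
SNR_out = 11.4 − 14.0 = −2.6 dB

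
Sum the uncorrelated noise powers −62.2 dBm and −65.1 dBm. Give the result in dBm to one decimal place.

−60.4 dBm

Convert to linear, add, convert back:
P₁ = 6.03×10⁻¹⁰ W, P₂ = 3.09×10⁻¹⁰ W
P_tot = 9.12×10⁻¹⁰ W → 10 log₁₀(P_tot / 10⁻³) = −60.4 dBm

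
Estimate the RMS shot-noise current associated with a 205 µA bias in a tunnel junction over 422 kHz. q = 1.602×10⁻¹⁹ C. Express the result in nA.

I_n = √(2qI·B)
2qI·B = 2 × 1.602×10⁻¹⁹ × 2.05×10⁻⁴ × 4.22×10⁵ = 2.77×10⁻¹⁷ A²
I_n = √(2.77×10⁻¹⁷) = 5.26×10⁻⁹ A = 5.26 nA

5.26 nA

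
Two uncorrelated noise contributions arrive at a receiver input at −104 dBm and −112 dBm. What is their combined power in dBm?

−103.4 dBm

Convert to linear, add, convert back:
P₁ = 3.98×10⁻¹⁴ W, P₂ = 6.31×10⁻¹⁵ W
P_tot = 4.61×10⁻¹⁴ W → 10 log₁₀(P_tot / 10⁻³) = −103.4 dBm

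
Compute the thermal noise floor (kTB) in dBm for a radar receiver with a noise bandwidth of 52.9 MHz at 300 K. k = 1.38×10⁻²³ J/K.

−96.6 dBm

P_n = kTB = 1.38×10⁻²³ × 300 × 5.29×10⁷ = 2.19×10⁻¹³ W
In dBm: 10 log₁₀(2.19×10⁻¹³ / 10⁻³) = −96.6 dBm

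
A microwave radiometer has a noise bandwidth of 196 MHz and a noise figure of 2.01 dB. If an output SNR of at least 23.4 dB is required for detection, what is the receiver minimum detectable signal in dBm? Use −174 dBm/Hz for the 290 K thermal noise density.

Sensitivity = −174 + 10 log₁₀(B) + NF + SNR_min
= −174 + 82.92 + 2.01 + 23.4
= −65.67 dBm → −65.7 dBm

−65.7 dBm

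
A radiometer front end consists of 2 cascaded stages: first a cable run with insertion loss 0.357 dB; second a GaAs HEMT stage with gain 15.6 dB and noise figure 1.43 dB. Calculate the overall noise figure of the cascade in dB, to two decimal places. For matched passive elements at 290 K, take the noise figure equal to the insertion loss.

Convert to linear (a loss of L dB is a gain of −L dB): F_i = 10^(NF_i/10), G_i = 10^(G_i,dB/10)
  Stage 1: F_1 = 10^(0.357/10) = 1.086, G_1 = 10^(−0.357/10) = 0.9211
  Stage 2: F_2 = 10^(1.43/10) = 1.390, G_2 = 10^(15.6/10) = 36.31
Friis cascade:
  F = 1.086 + (1.390 − 1)/0.9211 = 1.509
NF = 10 log₁₀(1.509) = 1.79 dB

1.79 dB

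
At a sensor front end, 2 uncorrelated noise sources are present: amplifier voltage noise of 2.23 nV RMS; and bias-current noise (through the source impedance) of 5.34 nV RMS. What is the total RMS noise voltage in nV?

Uncorrelated sources add in power (mean-square): V_tot = √(ΣV_i²)
V_tot = √[(2.23×10⁻⁹)² + (5.34×10⁻⁹)²] = 5.79×10⁻⁹ V = 5.79 nV

5.79 nV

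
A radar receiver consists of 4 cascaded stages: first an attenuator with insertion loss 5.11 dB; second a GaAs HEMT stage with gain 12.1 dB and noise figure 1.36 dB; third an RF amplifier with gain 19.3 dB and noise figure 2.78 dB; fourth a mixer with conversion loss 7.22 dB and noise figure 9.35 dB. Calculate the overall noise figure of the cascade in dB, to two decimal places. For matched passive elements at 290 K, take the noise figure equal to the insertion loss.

Convert to linear (a loss of L dB is a gain of −L dB): F_i = 10^(NF_i/10), G_i = 10^(G_i,dB/10)
  Stage 1: F_1 = 10^(5.11/10) = 3.243, G_1 = 10^(−5.11/10) = 0.3083
  Stage 2: F_2 = 10^(1.36/10) = 1.368, G_2 = 10^(12.1/10) = 16.22
  Stage 3: F_3 = 10^(2.78/10) = 1.897, G_3 = 10^(19.3/10) = 85.11
  Stage 4: F_4 = 10^(9.35/10) = 8.610, G_4 = 10^(−7.22/10) = 0.1897
Friis cascade:
  F = 3.243 + (1.368 − 1)/0.3083 + (1.897 − 1)/5.000 + (8.610 − 1)/425.6 = 4.633
NF = 10 log₁₀(4.633) = 6.66 dB

6.66 dB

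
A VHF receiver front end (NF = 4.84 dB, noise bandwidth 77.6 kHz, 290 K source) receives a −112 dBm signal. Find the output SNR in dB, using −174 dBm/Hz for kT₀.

Noise floor: N = −174 + 10 log₁₀(B) + NF
10 log₁₀(7.76×10⁴) = 48.9 dB
N = −174 + 48.9 + 4.84 = −120.26 dBm
SNR = P_sig − N = −112 − (−120.26) = 8.26 dB → 8.3 dB

8.3 dB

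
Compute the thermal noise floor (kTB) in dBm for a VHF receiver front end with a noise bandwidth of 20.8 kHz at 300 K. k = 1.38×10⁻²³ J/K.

P_n = kTB = 1.38×10⁻²³ × 300 × 2.08×10⁴ = 8.61×10⁻¹⁷ W
In dBm: 10 log₁₀(8.61×10⁻¹⁷ / 10⁻³) = −130.6 dBm

−130.6 dBm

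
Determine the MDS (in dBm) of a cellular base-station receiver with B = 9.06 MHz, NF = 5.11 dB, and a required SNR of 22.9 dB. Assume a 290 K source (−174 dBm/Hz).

−76.4 dBm

Sensitivity = −174 + 10 log₁₀(B) + NF + SNR_min
= −174 + 69.57 + 5.11 + 22.9
= −76.42 dBm → −76.4 dBm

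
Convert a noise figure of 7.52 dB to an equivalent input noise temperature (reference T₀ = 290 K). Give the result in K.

1348 K

F = 10^(7.52/10) = 5.64937
T_e = (F − 1)·T₀ = (5.64937 − 1) × 290 = 1348 K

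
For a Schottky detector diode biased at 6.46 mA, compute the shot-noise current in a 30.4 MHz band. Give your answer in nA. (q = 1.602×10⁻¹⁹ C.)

I_n = √(2qI·B)
2qI·B = 2 × 1.602×10⁻¹⁹ × 6.46×10⁻³ × 3.04×10⁷ = 6.29×10⁻¹⁴ A²
I_n = √(6.29×10⁻¹⁴) = 2.51×10⁻⁷ A = 251 nA

251 nA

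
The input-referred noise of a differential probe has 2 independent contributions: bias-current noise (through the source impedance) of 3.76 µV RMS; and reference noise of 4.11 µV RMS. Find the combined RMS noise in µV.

Uncorrelated sources add in power (mean-square): V_tot = √(ΣV_i²)
V_tot = √[(3.76×10⁻⁶)² + (4.11×10⁻⁶)²] = 5.57×10⁻⁶ V = 5.57 µV

5.57 µV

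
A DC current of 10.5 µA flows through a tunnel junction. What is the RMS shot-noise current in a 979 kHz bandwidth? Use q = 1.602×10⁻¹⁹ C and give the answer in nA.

I_n = √(2qI·B)
2qI·B = 2 × 1.602×10⁻¹⁹ × 1.05×10⁻⁵ × 9.79×10⁵ = 3.29×10⁻¹⁸ A²
I_n = √(3.29×10⁻¹⁸) = 1.81×10⁻⁹ A = 1.81 nA

1.81 nA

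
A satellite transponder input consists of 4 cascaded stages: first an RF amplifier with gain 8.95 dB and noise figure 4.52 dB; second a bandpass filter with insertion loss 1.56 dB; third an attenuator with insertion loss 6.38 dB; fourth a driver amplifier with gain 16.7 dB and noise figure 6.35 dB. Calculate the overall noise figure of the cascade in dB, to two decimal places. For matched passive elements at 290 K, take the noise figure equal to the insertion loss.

Convert to linear (a loss of L dB is a gain of −L dB): F_i = 10^(NF_i/10), G_i = 10^(G_i,dB/10)
  Stage 1: F_1 = 10^(4.52/10) = 2.831, G_1 = 10^(8.95/10) = 7.852
  Stage 2: F_2 = 10^(1.56/10) = 1.432, G_2 = 10^(−1.56/10) = 0.6982
  Stage 3: F_3 = 10^(6.38/10) = 4.345, G_3 = 10^(−6.38/10) = 0.2301
  Stage 4: F_4 = 10^(6.35/10) = 4.315, G_4 = 10^(16.7/10) = 46.77
Friis cascade:
  F = 2.831 + (1.432 − 1)/7.852 + (4.345 − 1)/5.483 + (4.315 − 1)/1.262 = 6.124
NF = 10 log₁₀(6.124) = 7.87 dB

7.87 dB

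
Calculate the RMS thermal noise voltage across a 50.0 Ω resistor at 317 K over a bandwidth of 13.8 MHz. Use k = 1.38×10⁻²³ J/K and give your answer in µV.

V_n = √(4kTRB)
4kTRB = 4 × 1.38×10⁻²³ × 317 × 5.00×10¹ × 1.38×10⁷ = 1.21×10⁻¹¹ V²
V_n = √(1.21×10⁻¹¹) = 3.47×10⁻⁶ V = 3.47 µV

3.47 µV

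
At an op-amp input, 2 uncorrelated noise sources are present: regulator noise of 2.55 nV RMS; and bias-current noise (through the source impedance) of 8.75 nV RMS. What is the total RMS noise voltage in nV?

Uncorrelated sources add in power (mean-square): V_tot = √(ΣV_i²)
V_tot = √[(2.55×10⁻⁹)² + (8.75×10⁻⁹)²] = 9.11×10⁻⁹ V = 9.11 nV

9.11 nV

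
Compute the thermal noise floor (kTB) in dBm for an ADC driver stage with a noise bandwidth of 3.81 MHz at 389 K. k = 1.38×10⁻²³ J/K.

−106.9 dBm

P_n = kTB = 1.38×10⁻²³ × 389 × 3.81×10⁶ = 2.05×10⁻¹⁴ W
In dBm: 10 log₁₀(2.05×10⁻¹⁴ / 10⁻³) = −106.9 dBm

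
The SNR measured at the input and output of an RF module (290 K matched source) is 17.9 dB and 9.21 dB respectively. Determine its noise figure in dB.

NF (dB) = SNR_in(dB) − SNR_out(dB) when the source is at T₀
NF = 17.9 − 9.21 = 8.69 dB

8.69 dB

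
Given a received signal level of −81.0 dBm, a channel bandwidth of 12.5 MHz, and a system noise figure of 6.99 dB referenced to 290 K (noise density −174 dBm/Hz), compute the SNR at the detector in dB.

15.0 dB

Noise floor: N = −174 + 10 log₁₀(B) + NF
10 log₁₀(1.25×10⁷) = 70.97 dB
N = −174 + 70.97 + 6.99 = −96.04 dBm
SNR = P_sig − N = −81.0 − (−96.04) = 15.04 dB → 15.0 dB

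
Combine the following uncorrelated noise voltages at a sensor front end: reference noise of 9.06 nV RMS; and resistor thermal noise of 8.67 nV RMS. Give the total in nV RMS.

Uncorrelated sources add in power (mean-square): V_tot = √(ΣV_i²)
V_tot = √[(9.06×10⁻⁹)² + (8.67×10⁻⁹)²] = 1.25×10⁻⁸ V = 12.5 nV

12.5 nV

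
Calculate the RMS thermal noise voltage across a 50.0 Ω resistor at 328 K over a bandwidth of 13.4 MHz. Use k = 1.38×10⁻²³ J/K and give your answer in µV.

3.48 µV

V_n = √(4kTRB)
4kTRB = 4 × 1.38×10⁻²³ × 328 × 5.00×10¹ × 1.34×10⁷ = 1.21×10⁻¹¹ V²
V_n = √(1.21×10⁻¹¹) = 3.48×10⁻⁶ V = 3.48 µV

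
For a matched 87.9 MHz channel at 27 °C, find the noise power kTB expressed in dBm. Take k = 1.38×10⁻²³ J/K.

−94.4 dBm

T = 27 °C + 273.15 = 300.15 K
P_n = kTB = 1.38×10⁻²³ × 300.15 × 8.79×10⁷ = 3.64×10⁻¹³ W
In dBm: 10 log₁₀(3.64×10⁻¹³ / 10⁻³) = −94.4 dBm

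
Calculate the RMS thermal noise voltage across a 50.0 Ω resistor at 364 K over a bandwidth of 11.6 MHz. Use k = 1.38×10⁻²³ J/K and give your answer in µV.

3.41 µV

V_n = √(4kTRB)
4kTRB = 4 × 1.38×10⁻²³ × 364 × 5.00×10¹ × 1.16×10⁷ = 1.17×10⁻¹¹ V²
V_n = √(1.17×10⁻¹¹) = 3.41×10⁻⁶ V = 3.41 µV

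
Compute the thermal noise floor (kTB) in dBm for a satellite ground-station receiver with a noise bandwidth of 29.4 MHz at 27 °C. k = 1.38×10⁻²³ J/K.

−99.1 dBm

T = 27 °C + 273.15 = 300.15 K
P_n = kTB = 1.38×10⁻²³ × 300.15 × 2.94×10⁷ = 1.22×10⁻¹³ W
In dBm: 10 log₁₀(1.22×10⁻¹³ / 10⁻³) = −99.1 dBm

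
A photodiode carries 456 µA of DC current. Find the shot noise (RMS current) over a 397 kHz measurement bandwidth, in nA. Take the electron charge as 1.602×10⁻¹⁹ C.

7.62 nA

I_n = √(2qI·B)
2qI·B = 2 × 1.602×10⁻¹⁹ × 4.56×10⁻⁴ × 3.97×10⁵ = 5.80×10⁻¹⁷ A²
I_n = √(5.80×10⁻¹⁷) = 7.62×10⁻⁹ A = 7.62 nA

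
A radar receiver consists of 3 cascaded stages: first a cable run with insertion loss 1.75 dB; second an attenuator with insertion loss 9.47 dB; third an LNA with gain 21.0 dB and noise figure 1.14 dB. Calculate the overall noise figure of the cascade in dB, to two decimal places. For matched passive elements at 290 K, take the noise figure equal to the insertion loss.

12.36 dB

Convert to linear (a loss of L dB is a gain of −L dB): F_i = 10^(NF_i/10), G_i = 10^(G_i,dB/10)
  Stage 1: F_1 = 10^(1.75/10) = 1.496, G_1 = 10^(−1.75/10) = 0.6683
  Stage 2: F_2 = 10^(9.47/10) = 8.851, G_2 = 10^(−9.47/10) = 0.1130
  Stage 3: F_3 = 10^(1.14/10) = 1.300, G_3 = 10^(21.0/10) = 125.9
Friis cascade:
  F = 1.496 + (8.851 − 1)/0.6683 + (1.300 − 1)/0.07551 = 17.22
NF = 10 log₁₀(17.22) = 12.36 dB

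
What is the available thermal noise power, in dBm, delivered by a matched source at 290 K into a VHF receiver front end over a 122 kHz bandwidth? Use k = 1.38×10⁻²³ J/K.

P_n = kTB = 1.38×10⁻²³ × 290 × 1.22×10⁵ = 4.88×10⁻¹⁶ W
In dBm: 10 log₁₀(4.88×10⁻¹⁶ / 10⁻³) = −123.1 dBm

−123.1 dBm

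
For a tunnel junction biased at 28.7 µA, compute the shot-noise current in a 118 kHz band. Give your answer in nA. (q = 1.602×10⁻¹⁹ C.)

I_n = √(2qI·B)
2qI·B = 2 × 1.602×10⁻¹⁹ × 2.87×10⁻⁵ × 1.18×10⁵ = 1.09×10⁻¹⁸ A²
I_n = √(1.09×10⁻¹⁸) = 1.04×10⁻⁹ A = 1.04 nA

1.04 nA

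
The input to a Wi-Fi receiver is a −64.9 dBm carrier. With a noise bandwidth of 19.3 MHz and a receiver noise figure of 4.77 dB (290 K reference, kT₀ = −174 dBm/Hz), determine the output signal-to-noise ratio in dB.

31.5 dB

Noise floor: N = −174 + 10 log₁₀(B) + NF
10 log₁₀(1.93×10⁷) = 72.86 dB
N = −174 + 72.86 + 4.77 = −96.37 dBm
SNR = P_sig − N = −64.9 − (−96.37) = 31.47 dB → 31.5 dB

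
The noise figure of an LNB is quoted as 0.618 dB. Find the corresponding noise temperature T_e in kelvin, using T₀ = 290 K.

44.3 K

F = 10^(0.618/10) = 1.15292
T_e = (F − 1)·T₀ = (1.15292 − 1) × 290 = 44.3 K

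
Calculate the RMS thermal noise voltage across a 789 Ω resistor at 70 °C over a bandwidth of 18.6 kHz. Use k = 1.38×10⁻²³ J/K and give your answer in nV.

527 nV

T = 70 °C + 273.15 = 343.15 K
V_n = √(4kTRB)
4kTRB = 4 × 1.38×10⁻²³ × 343.15 × 7.89×10² × 1.86×10⁴ = 2.78×10⁻¹³ V²
V_n = √(2.78×10⁻¹³) = 5.27×10⁻⁷ V = 527 nV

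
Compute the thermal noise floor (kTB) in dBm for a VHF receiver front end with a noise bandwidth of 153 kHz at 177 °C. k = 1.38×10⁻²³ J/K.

T = 177 °C + 273.15 = 450.15 K
P_n = kTB = 1.38×10⁻²³ × 450.15 × 1.53×10⁵ = 9.50×10⁻¹⁶ W
In dBm: 10 log₁₀(9.50×10⁻¹⁶ / 10⁻³) = −120.2 dBm

−120.2 dBm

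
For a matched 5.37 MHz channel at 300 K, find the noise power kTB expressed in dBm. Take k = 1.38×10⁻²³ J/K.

P_n = kTB = 1.38×10⁻²³ × 300 × 5.37×10⁶ = 2.22×10⁻¹⁴ W
In dBm: 10 log₁₀(2.22×10⁻¹⁴ / 10⁻³) = −106.5 dBm

−106.5 dBm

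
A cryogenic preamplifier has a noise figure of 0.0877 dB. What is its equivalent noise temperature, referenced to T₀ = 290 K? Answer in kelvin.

F = 10^(0.0877/10) = 1.0204
T_e = (F − 1)·T₀ = (1.0204 − 1) × 290 = 5.92 K

5.92 K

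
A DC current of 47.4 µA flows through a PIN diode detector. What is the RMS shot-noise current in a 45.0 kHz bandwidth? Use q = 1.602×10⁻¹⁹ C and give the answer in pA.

I_n = √(2qI·B)
2qI·B = 2 × 1.602×10⁻¹⁹ × 4.74×10⁻⁵ × 4.50×10⁴ = 6.83×10⁻¹⁹ A²
I_n = √(6.83×10⁻¹⁹) = 8.27×10⁻¹⁰ A = 827 pA

827 pA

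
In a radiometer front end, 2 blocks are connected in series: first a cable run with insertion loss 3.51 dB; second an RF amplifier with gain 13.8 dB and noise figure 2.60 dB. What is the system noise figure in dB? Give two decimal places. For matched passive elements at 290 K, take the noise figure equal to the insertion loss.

Convert to linear (a loss of L dB is a gain of −L dB): F_i = 10^(NF_i/10), G_i = 10^(G_i,dB/10)
  Stage 1: F_1 = 10^(3.51/10) = 2.244, G_1 = 10^(−3.51/10) = 0.4457
  Stage 2: F_2 = 10^(2.60/10) = 1.820, G_2 = 10^(13.8/10) = 23.99
Friis cascade:
  F = 2.244 + (1.820 − 1)/0.4457 = 4.083
NF = 10 log₁₀(4.083) = 6.11 dB

6.11 dB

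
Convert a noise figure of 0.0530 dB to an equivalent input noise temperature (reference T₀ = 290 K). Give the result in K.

3.56 K

F = 10^(0.0530/10) = 1.01228
T_e = (F − 1)·T₀ = (1.01228 − 1) × 290 = 3.56 K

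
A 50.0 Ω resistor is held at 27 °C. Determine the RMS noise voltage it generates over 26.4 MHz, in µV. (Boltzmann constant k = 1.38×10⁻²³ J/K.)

4.68 µV

T = 27 °C + 273.15 = 300.15 K
V_n = √(4kTRB)
4kTRB = 4 × 1.38×10⁻²³ × 300.15 × 5.00×10¹ × 2.64×10⁷ = 2.19×10⁻¹¹ V²
V_n = √(2.19×10⁻¹¹) = 4.68×10⁻⁶ V = 4.68 µV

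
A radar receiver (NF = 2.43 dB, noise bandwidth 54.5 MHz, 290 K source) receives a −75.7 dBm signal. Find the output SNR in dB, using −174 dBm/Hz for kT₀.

Noise floor: N = −174 + 10 log₁₀(B) + NF
10 log₁₀(5.45×10⁷) = 77.36 dB
N = −174 + 77.36 + 2.43 = −94.21 dBm
SNR = P_sig − N = −75.7 − (−94.21) = 18.51 dB → 18.5 dB

18.5 dB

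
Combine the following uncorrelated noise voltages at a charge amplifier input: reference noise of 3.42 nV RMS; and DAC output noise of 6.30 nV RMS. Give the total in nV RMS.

Uncorrelated sources add in power (mean-square): V_tot = √(ΣV_i²)
V_tot = √[(3.42×10⁻⁹)² + (6.30×10⁻⁹)²] = 7.17×10⁻⁹ V = 7.17 nV

7.17 nV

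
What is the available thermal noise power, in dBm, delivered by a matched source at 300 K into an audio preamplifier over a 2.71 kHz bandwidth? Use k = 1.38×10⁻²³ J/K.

P_n = kTB = 1.38×10⁻²³ × 300 × 2.71×10³ = 1.12×10⁻¹⁷ W
In dBm: 10 log₁₀(1.12×10⁻¹⁷ / 10⁻³) = −139.5 dBm

−139.5 dBm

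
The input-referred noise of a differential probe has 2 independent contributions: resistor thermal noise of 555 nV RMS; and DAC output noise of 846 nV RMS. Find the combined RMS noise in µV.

Uncorrelated sources add in power (mean-square): V_tot = √(ΣV_i²)
V_tot = √[(5.55×10⁻⁷)² + (8.46×10⁻⁷)²] = 1.01×10⁻⁶ V = 1.01 µV

1.01 µV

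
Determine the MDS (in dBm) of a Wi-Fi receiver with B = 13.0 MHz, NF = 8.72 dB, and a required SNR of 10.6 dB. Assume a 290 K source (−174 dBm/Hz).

Sensitivity = −174 + 10 log₁₀(B) + NF + SNR_min
= −174 + 71.14 + 8.72 + 10.6
= −83.54 dBm → −83.5 dBm

−83.5 dBm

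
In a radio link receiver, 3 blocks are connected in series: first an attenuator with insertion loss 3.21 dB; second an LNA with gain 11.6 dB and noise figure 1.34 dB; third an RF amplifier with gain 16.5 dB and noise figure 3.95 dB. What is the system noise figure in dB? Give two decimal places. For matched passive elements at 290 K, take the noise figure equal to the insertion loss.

Convert to linear (a loss of L dB is a gain of −L dB): F_i = 10^(NF_i/10), G_i = 10^(G_i,dB/10)
  Stage 1: F_1 = 10^(3.21/10) = 2.094, G_1 = 10^(−3.21/10) = 0.4775
  Stage 2: F_2 = 10^(1.34/10) = 1.361, G_2 = 10^(11.6/10) = 14.45
  Stage 3: F_3 = 10^(3.95/10) = 2.483, G_3 = 10^(16.5/10) = 44.67
Friis cascade:
  F = 2.094 + (1.361 − 1)/0.4775 + (2.483 − 1)/6.902 = 3.066
NF = 10 log₁₀(3.066) = 4.87 dB

4.87 dB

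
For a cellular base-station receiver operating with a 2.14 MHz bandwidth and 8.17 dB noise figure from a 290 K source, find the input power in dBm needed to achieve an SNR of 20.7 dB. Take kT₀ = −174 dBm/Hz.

−81.8 dBm

Sensitivity = −174 + 10 log₁₀(B) + NF + SNR_min
= −174 + 63.3 + 8.17 + 20.7
= −81.83 dBm → −81.8 dBm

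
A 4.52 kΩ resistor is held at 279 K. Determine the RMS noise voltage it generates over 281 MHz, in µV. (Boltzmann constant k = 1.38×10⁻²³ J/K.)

140 µV

V_n = √(4kTRB)
4kTRB = 4 × 1.38×10⁻²³ × 279 × 4.52×10³ × 2.81×10⁸ = 1.96×10⁻⁸ V²
V_n = √(1.96×10⁻⁸) = 1.40×10⁻⁴ V = 140 µV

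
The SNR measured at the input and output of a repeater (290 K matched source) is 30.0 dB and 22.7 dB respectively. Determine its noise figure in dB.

7.3 dB

NF (dB) = SNR_in(dB) − SNR_out(dB) when the source is at T₀
NF = 30.0 − 22.7 = 7.3 dB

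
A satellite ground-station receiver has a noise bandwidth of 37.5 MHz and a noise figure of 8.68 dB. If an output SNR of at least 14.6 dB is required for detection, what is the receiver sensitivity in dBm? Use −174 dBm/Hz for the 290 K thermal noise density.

Sensitivity = −174 + 10 log₁₀(B) + NF + SNR_min
= −174 + 75.74 + 8.68 + 14.6
= −74.98 dBm → −75.0 dBm

−75.0 dBm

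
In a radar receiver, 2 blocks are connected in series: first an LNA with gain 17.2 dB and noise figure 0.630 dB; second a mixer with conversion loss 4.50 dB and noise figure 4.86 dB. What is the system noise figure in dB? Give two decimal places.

Convert to linear (a loss of L dB is a gain of −L dB): F_i = 10^(NF_i/10), G_i = 10^(G_i,dB/10)
  Stage 1: F_1 = 10^(0.630/10) = 1.156, G_1 = 10^(17.2/10) = 52.48
  Stage 2: F_2 = 10^(4.86/10) = 3.062, G_2 = 10^(−4.50/10) = 0.3548
Friis cascade:
  F = 1.156 + (3.062 − 1)/52.48 = 1.195
NF = 10 log₁₀(1.195) = 0.78 dB

0.78 dB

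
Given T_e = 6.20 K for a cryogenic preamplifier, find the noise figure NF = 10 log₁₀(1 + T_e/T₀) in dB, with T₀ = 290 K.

F = 1 + T_e/T₀ = 1 + 6.20/290 = 1.02138
NF = 10 log₁₀(1.02138) = 0.092 dB

0.092 dB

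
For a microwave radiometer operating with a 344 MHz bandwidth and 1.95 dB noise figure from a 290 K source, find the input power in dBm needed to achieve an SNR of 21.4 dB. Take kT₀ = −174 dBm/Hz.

Sensitivity = −174 + 10 log₁₀(B) + NF + SNR_min
= −174 + 85.37 + 1.95 + 21.4
= −65.28 dBm → −65.3 dBm

−65.3 dBm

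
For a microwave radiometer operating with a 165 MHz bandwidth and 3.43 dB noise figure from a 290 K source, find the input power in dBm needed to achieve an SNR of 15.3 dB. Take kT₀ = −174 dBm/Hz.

−73.1 dBm

Sensitivity = −174 + 10 log₁₀(B) + NF + SNR_min
= −174 + 82.17 + 3.43 + 15.3
= −73.10 dBm → −73.1 dBm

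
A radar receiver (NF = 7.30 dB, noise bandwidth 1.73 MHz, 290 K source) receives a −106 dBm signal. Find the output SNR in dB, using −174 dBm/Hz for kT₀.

Noise floor: N = −174 + 10 log₁₀(B) + NF
10 log₁₀(1.73×10⁶) = 62.38 dB
N = −174 + 62.38 + 7.30 = −104.32 dBm
SNR = P_sig − N = −106 − (−104.32) = −1.68 dB → −1.7 dB

−1.7 dB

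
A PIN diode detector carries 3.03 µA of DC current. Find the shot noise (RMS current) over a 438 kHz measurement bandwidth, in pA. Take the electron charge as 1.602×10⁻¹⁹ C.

652 pA

I_n = √(2qI·B)
2qI·B = 2 × 1.602×10⁻¹⁹ × 3.03×10⁻⁶ × 4.38×10⁵ = 4.25×10⁻¹⁹ A²
I_n = √(4.25×10⁻¹⁹) = 6.52×10⁻¹⁰ A = 652 pA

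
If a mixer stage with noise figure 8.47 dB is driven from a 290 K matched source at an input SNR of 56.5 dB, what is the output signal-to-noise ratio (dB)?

By definition F = SNR_in/SNR_out, so in dB: SNR_out = SNR_in − NF
SNR_out = 56.5 − 8.47 = 48.03 dB

48.03 dB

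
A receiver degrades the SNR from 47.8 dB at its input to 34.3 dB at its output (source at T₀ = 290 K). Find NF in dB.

13.5 dB

NF (dB) = SNR_in(dB) − SNR_out(dB) when the source is at T₀
NF = 47.8 − 34.3 = 13.5 dB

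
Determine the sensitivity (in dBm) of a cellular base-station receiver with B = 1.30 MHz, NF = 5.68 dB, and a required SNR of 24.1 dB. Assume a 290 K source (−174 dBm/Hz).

Sensitivity = −174 + 10 log₁₀(B) + NF + SNR_min
= −174 + 61.14 + 5.68 + 24.1
= −83.08 dBm → −83.1 dBm

−83.1 dBm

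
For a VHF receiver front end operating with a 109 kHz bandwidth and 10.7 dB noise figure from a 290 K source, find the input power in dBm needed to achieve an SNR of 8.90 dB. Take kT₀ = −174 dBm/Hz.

Sensitivity = −174 + 10 log₁₀(B) + NF + SNR_min
= −174 + 50.37 + 10.7 + 8.90
= −104.03 dBm → −104.0 dBm

−104.0 dBm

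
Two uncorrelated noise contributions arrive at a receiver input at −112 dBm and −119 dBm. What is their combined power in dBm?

Convert to linear, add, convert back:
P₁ = 6.31×10⁻¹⁵ W, P₂ = 1.26×10⁻¹⁵ W
P_tot = 7.57×10⁻¹⁵ W → 10 log₁₀(P_tot / 10⁻³) = −111.2 dBm

−111.2 dBm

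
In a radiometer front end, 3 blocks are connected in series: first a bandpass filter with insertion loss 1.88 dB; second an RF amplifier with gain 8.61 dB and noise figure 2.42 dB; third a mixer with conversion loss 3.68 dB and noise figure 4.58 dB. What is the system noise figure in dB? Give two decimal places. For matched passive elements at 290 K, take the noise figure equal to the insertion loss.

Convert to linear (a loss of L dB is a gain of −L dB): F_i = 10^(NF_i/10), G_i = 10^(G_i,dB/10)
  Stage 1: F_1 = 10^(1.88/10) = 1.542, G_1 = 10^(−1.88/10) = 0.6486
  Stage 2: F_2 = 10^(2.42/10) = 1.746, G_2 = 10^(8.61/10) = 7.261
  Stage 3: F_3 = 10^(4.58/10) = 2.871, G_3 = 10^(−3.68/10) = 0.4285
Friis cascade:
  F = 1.542 + (1.746 − 1)/0.6486 + (2.871 − 1)/4.710 = 3.089
NF = 10 log₁₀(3.089) = 4.90 dB

4.90 dB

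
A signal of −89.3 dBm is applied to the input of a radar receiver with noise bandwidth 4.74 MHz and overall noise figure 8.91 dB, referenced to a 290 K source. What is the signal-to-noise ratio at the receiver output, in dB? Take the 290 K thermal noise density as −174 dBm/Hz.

Noise floor: N = −174 + 10 log₁₀(B) + NF
10 log₁₀(4.74×10⁶) = 66.76 dB
N = −174 + 66.76 + 8.91 = −98.33 dBm
SNR = P_sig − N = −89.3 − (−98.33) = 9.03 dB → 9.0 dB

9.0 dB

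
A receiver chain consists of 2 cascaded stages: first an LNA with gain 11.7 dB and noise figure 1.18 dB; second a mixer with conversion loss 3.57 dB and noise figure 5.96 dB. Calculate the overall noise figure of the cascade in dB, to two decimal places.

Convert to linear (a loss of L dB is a gain of −L dB): F_i = 10^(NF_i/10), G_i = 10^(G_i,dB/10)
  Stage 1: F_1 = 10^(1.18/10) = 1.312, G_1 = 10^(11.7/10) = 14.79
  Stage 2: F_2 = 10^(5.96/10) = 3.945, G_2 = 10^(−3.57/10) = 0.4395
Friis cascade:
  F = 1.312 + (3.945 − 1)/14.79 = 1.511
NF = 10 log₁₀(1.511) = 1.79 dB

1.79 dB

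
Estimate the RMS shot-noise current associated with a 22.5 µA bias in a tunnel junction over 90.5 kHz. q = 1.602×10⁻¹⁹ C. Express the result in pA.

I_n = √(2qI·B)
2qI·B = 2 × 1.602×10⁻¹⁹ × 2.25×10⁻⁵ × 9.05×10⁴ = 6.52×10⁻¹⁹ A²
I_n = √(6.52×10⁻¹⁹) = 8.08×10⁻¹⁰ A = 808 pA

808 pA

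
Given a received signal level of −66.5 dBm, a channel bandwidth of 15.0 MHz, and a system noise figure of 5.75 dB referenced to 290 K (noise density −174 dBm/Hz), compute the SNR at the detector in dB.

30.0 dB

Noise floor: N = −174 + 10 log₁₀(B) + NF
10 log₁₀(1.50×10⁷) = 71.76 dB
N = −174 + 71.76 + 5.75 = −96.49 dBm
SNR = P_sig − N = −66.5 − (−96.49) = 29.99 dB → 30.0 dB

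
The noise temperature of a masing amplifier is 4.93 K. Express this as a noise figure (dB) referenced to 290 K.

F = 1 + T_e/T₀ = 1 + 4.93/290 = 1.017
NF = 10 log₁₀(1.017) = 0.073 dB

0.073 dB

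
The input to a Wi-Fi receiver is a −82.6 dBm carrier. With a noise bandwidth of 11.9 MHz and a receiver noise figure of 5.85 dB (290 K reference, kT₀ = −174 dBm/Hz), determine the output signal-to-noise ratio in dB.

14.8 dB

Noise floor: N = −174 + 10 log₁₀(B) + NF
10 log₁₀(1.19×10⁷) = 70.76 dB
N = −174 + 70.76 + 5.85 = −97.39 dBm
SNR = P_sig − N = −82.6 − (−97.39) = 14.79 dB → 14.8 dB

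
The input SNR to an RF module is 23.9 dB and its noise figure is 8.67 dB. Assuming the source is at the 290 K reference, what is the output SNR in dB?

By definition F = SNR_in/SNR_out, so in dB: SNR_out = SNR_in − NF
SNR_out = 23.9 − 8.67 = 15.23 dB

15.23 dB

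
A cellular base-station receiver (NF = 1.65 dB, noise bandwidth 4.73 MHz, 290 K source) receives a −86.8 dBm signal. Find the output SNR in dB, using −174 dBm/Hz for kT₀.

18.8 dB

Noise floor: N = −174 + 10 log₁₀(B) + NF
10 log₁₀(4.73×10⁶) = 66.75 dB
N = −174 + 66.75 + 1.65 = −105.60 dBm
SNR = P_sig − N = −86.8 − (−105.60) = 18.80 dB → 18.8 dB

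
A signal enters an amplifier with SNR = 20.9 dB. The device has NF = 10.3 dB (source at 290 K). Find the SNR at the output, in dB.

10.6 dB

By definition F = SNR_in/SNR_out, so in dB: SNR_out = SNR_in − NF
SNR_out = 20.9 − 10.3 = 10.6 dB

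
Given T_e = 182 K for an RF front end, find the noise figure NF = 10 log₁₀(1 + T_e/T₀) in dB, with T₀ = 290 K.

2.12 dB

F = 1 + T_e/T₀ = 1 + 182/290 = 1.62759
NF = 10 log₁₀(1.62759) = 2.12 dB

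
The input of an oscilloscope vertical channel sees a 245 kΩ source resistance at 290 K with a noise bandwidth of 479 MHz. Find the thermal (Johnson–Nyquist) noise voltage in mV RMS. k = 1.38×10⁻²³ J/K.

V_n = √(4kTRB)
4kTRB = 4 × 1.38×10⁻²³ × 290 × 2.45×10⁵ × 4.79×10⁸ = 1.88×10⁻⁶ V²
V_n = √(1.88×10⁻⁶) = 1.37×10⁻³ V = 1.37 mV

1.37 mV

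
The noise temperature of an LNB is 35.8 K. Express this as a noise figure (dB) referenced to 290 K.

F = 1 + T_e/T₀ = 1 + 35.8/290 = 1.12345
NF = 10 log₁₀(1.12345) = 0.506 dB

0.506 dB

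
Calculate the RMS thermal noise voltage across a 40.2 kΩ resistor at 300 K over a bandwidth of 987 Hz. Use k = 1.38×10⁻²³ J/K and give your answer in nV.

811 nV

V_n = √(4kTRB)
4kTRB = 4 × 1.38×10⁻²³ × 300 × 4.02×10⁴ × 9.87×10² = 6.57×10⁻¹³ V²
V_n = √(6.57×10⁻¹³) = 8.11×10⁻⁷ V = 811 nV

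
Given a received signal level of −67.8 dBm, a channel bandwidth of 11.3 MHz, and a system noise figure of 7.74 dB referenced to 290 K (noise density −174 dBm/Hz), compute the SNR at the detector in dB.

27.9 dB

Noise floor: N = −174 + 10 log₁₀(B) + NF
10 log₁₀(1.13×10⁷) = 70.53 dB
N = −174 + 70.53 + 7.74 = −95.73 dBm
SNR = P_sig − N = −67.8 − (−95.73) = 27.93 dB → 27.9 dB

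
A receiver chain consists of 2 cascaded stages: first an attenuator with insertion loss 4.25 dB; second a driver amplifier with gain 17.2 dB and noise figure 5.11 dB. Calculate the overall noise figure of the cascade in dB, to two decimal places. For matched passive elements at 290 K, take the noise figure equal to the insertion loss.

Convert to linear (a loss of L dB is a gain of −L dB): F_i = 10^(NF_i/10), G_i = 10^(G_i,dB/10)
  Stage 1: F_1 = 10^(4.25/10) = 2.661, G_1 = 10^(−4.25/10) = 0.3758
  Stage 2: F_2 = 10^(5.11/10) = 3.243, G_2 = 10^(17.2/10) = 52.48
Friis cascade:
  F = 2.661 + (3.243 − 1)/0.3758 = 8.630
NF = 10 log₁₀(8.630) = 9.36 dB

9.36 dB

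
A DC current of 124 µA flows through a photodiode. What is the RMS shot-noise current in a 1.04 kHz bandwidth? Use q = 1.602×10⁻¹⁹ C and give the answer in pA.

203 pA

I_n = √(2qI·B)
2qI·B = 2 × 1.602×10⁻¹⁹ × 1.24×10⁻⁴ × 1.04×10³ = 4.13×10⁻²⁰ A²
I_n = √(4.13×10⁻²⁰) = 2.03×10⁻¹⁰ A = 203 pA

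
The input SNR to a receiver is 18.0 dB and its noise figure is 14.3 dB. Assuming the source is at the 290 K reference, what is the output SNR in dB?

3.7 dB

By definition F = SNR_in/SNR_out, so in dB: SNR_out = SNR_in − NF
SNR_out = 18.0 − 14.3 = 3.7 dB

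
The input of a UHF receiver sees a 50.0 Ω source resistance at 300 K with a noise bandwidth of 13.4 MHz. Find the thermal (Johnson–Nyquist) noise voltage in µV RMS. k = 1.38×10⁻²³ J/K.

3.33 µV

V_n = √(4kTRB)
4kTRB = 4 × 1.38×10⁻²³ × 300 × 5.00×10¹ × 1.34×10⁷ = 1.11×10⁻¹¹ V²
V_n = √(1.11×10⁻¹¹) = 3.33×10⁻⁶ V = 3.33 µV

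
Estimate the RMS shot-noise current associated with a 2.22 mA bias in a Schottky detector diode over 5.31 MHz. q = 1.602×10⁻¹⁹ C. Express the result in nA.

61.5 nA

I_n = √(2qI·B)
2qI·B = 2 × 1.602×10⁻¹⁹ × 2.22×10⁻³ × 5.31×10⁶ = 3.78×10⁻¹⁵ A²
I_n = √(3.78×10⁻¹⁵) = 6.15×10⁻⁸ A = 61.5 nA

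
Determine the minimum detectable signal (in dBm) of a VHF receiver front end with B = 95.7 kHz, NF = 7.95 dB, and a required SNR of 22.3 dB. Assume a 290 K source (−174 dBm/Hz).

−93.9 dBm

Sensitivity = −174 + 10 log₁₀(B) + NF + SNR_min
= −174 + 49.81 + 7.95 + 22.3
= −93.94 dBm → −93.9 dBm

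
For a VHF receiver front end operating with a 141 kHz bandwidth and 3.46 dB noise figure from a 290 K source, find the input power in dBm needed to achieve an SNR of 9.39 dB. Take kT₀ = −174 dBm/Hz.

−109.7 dBm

Sensitivity = −174 + 10 log₁₀(B) + NF + SNR_min
= −174 + 51.49 + 3.46 + 9.39
= −109.66 dBm → −109.7 dBm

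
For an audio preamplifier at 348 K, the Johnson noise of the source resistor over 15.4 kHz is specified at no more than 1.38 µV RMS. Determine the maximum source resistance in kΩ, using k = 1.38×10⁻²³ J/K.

Johnson–Nyquist: V_n = √(4kTRB) ⇒ R = V_n² / (4kTB)
4kTB = 4 × 1.38×10⁻²³ × 348 × 1.54×10⁴ = 2.96×10⁻¹⁶
R = (1.38×10⁻⁶)² / 2.96×10⁻¹⁶ = 6.44×10³ Ω = 6.44 kΩ

6.44 kΩ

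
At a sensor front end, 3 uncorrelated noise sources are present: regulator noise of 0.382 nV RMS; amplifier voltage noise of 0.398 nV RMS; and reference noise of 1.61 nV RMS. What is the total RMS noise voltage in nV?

1.70 nV

Uncorrelated sources add in power (mean-square): V_tot = √(ΣV_i²)
V_tot = √[(3.82×10⁻¹⁰)² + (3.98×10⁻¹⁰)² + (1.61×10⁻⁹)²] = 1.70×10⁻⁹ V = 1.70 nV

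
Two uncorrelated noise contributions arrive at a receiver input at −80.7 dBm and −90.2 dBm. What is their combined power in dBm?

Convert to linear, add, convert back:
P₁ = 8.51×10⁻¹² W, P₂ = 9.55×10⁻¹³ W
P_tot = 9.47×10⁻¹² W → 10 log₁₀(P_tot / 10⁻³) = −80.2 dBm

−80.2 dBm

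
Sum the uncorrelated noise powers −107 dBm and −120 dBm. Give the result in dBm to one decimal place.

Convert to linear, add, convert back:
P₁ = 2.00×10⁻¹⁴ W, P₂ = 1.00×10⁻¹⁵ W
P_tot = 2.10×10⁻¹⁴ W → 10 log₁₀(P_tot / 10⁻³) = −106.8 dBm

−106.8 dBm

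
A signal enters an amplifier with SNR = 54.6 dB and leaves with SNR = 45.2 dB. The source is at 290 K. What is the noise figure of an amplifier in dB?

9.4 dB

NF (dB) = SNR_in(dB) − SNR_out(dB) when the source is at T₀
NF = 54.6 − 45.2 = 9.4 dB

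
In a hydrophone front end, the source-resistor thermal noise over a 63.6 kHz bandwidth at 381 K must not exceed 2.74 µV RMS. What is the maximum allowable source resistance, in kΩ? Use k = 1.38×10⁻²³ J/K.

5.61 kΩ

Johnson–Nyquist: V_n = √(4kTRB) ⇒ R = V_n² / (4kTB)
4kTB = 4 × 1.38×10⁻²³ × 381 × 6.36×10⁴ = 1.34×10⁻¹⁵
R = (2.74×10⁻⁶)² / 1.34×10⁻¹⁵ = 5.61×10³ Ω = 5.61 kΩ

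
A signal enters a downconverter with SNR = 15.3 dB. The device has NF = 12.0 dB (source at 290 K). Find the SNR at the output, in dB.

3.3 dB

By definition F = SNR_in/SNR_out, so in dB: SNR_out = SNR_in − NF
SNR_out = 15.3 − 12.0 = 3.3 dB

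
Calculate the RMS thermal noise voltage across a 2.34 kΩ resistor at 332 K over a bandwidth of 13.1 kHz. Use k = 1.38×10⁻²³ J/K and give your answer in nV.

750 nV

V_n = √(4kTRB)
4kTRB = 4 × 1.38×10⁻²³ × 332 × 2.34×10³ × 1.31×10⁴ = 5.62×10⁻¹³ V²
V_n = √(5.62×10⁻¹³) = 7.50×10⁻⁷ V = 750 nV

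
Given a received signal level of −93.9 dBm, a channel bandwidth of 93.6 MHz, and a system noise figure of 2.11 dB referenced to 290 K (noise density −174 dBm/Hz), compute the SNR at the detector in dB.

−1.7 dB

Noise floor: N = −174 + 10 log₁₀(B) + NF
10 log₁₀(9.36×10⁷) = 79.71 dB
N = −174 + 79.71 + 2.11 = −92.18 dBm
SNR = P_sig − N = −93.9 − (−92.18) = −1.72 dB → −1.7 dB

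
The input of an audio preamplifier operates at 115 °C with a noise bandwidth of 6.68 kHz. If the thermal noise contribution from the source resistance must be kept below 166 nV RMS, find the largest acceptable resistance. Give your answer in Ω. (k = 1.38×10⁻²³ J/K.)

193 Ω

T = 115 °C + 273.15 = 388.15 K
Johnson–Nyquist: V_n = √(4kTRB) ⇒ R = V_n² / (4kTB)
4kTB = 4 × 1.38×10⁻²³ × 388.15 × 6.68×10³ = 1.43×10⁻¹⁶
R = (1.66×10⁻⁷)² / 1.43×10⁻¹⁶ = 1.93×10² Ω = 193 Ω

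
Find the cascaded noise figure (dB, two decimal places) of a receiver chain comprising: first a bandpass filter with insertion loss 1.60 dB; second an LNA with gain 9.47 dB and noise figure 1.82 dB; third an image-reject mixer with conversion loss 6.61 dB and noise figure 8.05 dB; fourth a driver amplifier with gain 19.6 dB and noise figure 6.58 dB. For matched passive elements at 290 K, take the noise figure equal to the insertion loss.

7.58 dB

Convert to linear (a loss of L dB is a gain of −L dB): F_i = 10^(NF_i/10), G_i = 10^(G_i,dB/10)
  Stage 1: F_1 = 10^(1.60/10) = 1.445, G_1 = 10^(−1.60/10) = 0.6918
  Stage 2: F_2 = 10^(1.82/10) = 1.521, G_2 = 10^(9.47/10) = 8.851
  Stage 3: F_3 = 10^(8.05/10) = 6.383, G_3 = 10^(−6.61/10) = 0.2183
  Stage 4: F_4 = 10^(6.58/10) = 4.550, G_4 = 10^(19.6/10) = 91.20
Friis cascade:
  F = 1.445 + (1.521 − 1)/0.6918 + (6.383 − 1)/6.124 + (4.550 − 1)/1.337 = 5.733
NF = 10 log₁₀(5.733) = 7.58 dB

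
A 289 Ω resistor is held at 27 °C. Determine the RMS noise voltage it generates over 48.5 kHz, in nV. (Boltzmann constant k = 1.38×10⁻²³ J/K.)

T = 27 °C + 273.15 = 300.15 K
V_n = √(4kTRB)
4kTRB = 4 × 1.38×10⁻²³ × 300.15 × 2.89×10² × 4.85×10⁴ = 2.32×10⁻¹³ V²
V_n = √(2.32×10⁻¹³) = 4.82×10⁻⁷ V = 482 nV

482 nV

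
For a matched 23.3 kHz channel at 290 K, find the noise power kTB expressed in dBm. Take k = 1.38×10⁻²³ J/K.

P_n = kTB = 1.38×10⁻²³ × 290 × 2.33×10⁴ = 9.32×10⁻¹⁷ W
In dBm: 10 log₁₀(9.32×10⁻¹⁷ / 10⁻³) = −130.3 dBm

−130.3 dBm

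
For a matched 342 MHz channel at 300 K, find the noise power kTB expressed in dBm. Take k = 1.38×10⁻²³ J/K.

P_n = kTB = 1.38×10⁻²³ × 300 × 3.42×10⁸ = 1.42×10⁻¹² W
In dBm: 10 log₁₀(1.42×10⁻¹² / 10⁻³) = −88.5 dBm

−88.5 dBm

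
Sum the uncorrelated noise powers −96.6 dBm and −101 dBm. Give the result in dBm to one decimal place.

−95.3 dBm

Convert to linear, add, convert back:
P₁ = 2.19×10⁻¹³ W, P₂ = 7.94×10⁻¹⁴ W
P_tot = 2.98×10⁻¹³ W → 10 log₁₀(P_tot / 10⁻³) = −95.3 dBm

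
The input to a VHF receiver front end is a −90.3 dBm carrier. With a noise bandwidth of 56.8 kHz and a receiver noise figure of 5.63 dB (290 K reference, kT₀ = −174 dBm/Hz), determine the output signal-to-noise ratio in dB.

30.5 dB

Noise floor: N = −174 + 10 log₁₀(B) + NF
10 log₁₀(5.68×10⁴) = 47.54 dB
N = −174 + 47.54 + 5.63 = −120.83 dBm
SNR = P_sig − N = −90.3 − (−120.83) = 30.53 dB → 30.5 dB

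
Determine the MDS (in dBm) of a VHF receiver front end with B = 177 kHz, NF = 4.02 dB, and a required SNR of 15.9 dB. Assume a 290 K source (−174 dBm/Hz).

−101.6 dBm

Sensitivity = −174 + 10 log₁₀(B) + NF + SNR_min
= −174 + 52.48 + 4.02 + 15.9
= −101.60 dBm → −101.6 dBm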